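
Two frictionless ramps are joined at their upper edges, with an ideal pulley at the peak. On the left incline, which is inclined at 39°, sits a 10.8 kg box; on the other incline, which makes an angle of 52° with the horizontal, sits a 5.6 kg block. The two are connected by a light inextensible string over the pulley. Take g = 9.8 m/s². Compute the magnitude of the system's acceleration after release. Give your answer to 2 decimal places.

Resolve each weight along its own incline: the 10.8 kg mass has component 10.8 × 9.8 × sin 39° = 66.607 N down its slope, and the 5.6 kg mass has 5.6 × 9.8 × sin 52° = 43.246 N down its slope.
The 10.8 kg side's 66.607 N exceeds the other side's 43.246 N, so that mass slides down and the 5.6 kg mass slides up. Taking that direction as positive, Newton's second law for the whole system gives 66.607 − 43.246 = (10.8 + 5.6) a, so a = 23.361 / 16.4 = 1.4245 m/s².

1.42 m/s²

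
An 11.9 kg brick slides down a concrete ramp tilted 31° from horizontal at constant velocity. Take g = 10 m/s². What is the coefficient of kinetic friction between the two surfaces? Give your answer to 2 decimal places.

0.60

At constant velocity the net force along the incline is zero: mg sin 31° = μ mg cos 31°.
So μ = tan 31° = 0.5150 / 0.8572 = 0.6008.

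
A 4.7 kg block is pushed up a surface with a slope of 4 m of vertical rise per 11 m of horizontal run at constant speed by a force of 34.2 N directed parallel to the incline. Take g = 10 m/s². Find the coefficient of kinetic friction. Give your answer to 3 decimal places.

At constant speed ΣF = 0 along the incline. The applied 34.2 N acts up the slope; the weight component mg sin 19.98° = 16.062 N and kinetic friction μN both act down the slope.
So 34.2 = 16.062 + μ × 44.170, giving μ = (34.2 − 16.062) / 44.170 = 0.4106.

0.411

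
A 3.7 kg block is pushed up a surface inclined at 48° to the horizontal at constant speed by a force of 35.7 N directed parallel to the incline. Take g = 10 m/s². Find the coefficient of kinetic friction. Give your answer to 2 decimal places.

At constant speed ΣF = 0 along the incline. The applied 35.7 N acts up the slope; the weight component mg sin 48° = 27.496 N and kinetic friction μN both act down the slope.
So 35.7 = 27.496 + μ × 24.758, giving μ = (35.7 − 27.496) / 24.758 = 0.3314.

0.33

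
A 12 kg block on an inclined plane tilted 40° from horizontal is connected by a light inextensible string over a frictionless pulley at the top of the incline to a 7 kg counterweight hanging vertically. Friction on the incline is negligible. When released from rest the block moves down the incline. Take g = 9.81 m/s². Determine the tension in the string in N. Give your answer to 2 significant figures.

71 N

For the block on the incline: the weight component along the slope is m₁g sin 40° = 12 × 9.81 × 0.6428 = 75.670 N and the normal force is N = m₁g cos 40° = 90.179 N.
Newton's second law for the block (down-slope positive): 75.670 − T = 12 a. For the hanging counterweight (upward positive): T − 7 × 9.81 = 7 a.
Adding the two equations eliminates T: 7.000 = 19 a, so a = 0.3684 m/s².
Then from the hanging counterweight's equation, T = 7 × (9.81 + 0.3684) = 71.249 N.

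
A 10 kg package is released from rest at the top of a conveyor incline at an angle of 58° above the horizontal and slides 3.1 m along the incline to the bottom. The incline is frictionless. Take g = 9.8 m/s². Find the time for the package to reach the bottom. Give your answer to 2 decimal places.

The weight component along the incline is mg sin 58° = 83.109 N and the normal force is N = mg cos 58° = 51.932 N.
With no friction, a = g sin 58° = 8.3109 m/s².
Starting from rest, L = ½at², so t = √(2L/a) = √(2 × 3.1 / 8.3109) = 0.8637 s.

0.86 s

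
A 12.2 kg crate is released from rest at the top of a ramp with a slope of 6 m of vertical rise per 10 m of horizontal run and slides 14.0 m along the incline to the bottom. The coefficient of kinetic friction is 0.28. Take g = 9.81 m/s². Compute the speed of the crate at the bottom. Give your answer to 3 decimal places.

The weight component along the incline is mg sin 30.96° = 61.576 N and the normal force is N = mg cos 30.96° = 102.626 N.
Friction up the slope is f = μN = 0.28 × 102.626 = 28.735 N, so the net downslope force is 61.576 − 28.735 = 32.841 N and a = 32.841 / 12.2 = 2.6919 m/s².
Starting from rest over a distance of 14.0 m, v² = 2aL = 2 × 2.6919 × 14.0 = 75.3732, so v = 8.6818 m/s.

8.682 m/s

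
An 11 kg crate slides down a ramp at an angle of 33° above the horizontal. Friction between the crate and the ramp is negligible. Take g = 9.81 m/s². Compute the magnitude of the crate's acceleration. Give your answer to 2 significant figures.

Resolving the weight along the incline: the component pulling the crate down the slope is mg sin 33° = 11 × 9.81 × 0.5446 = 58.768 N, and the normal force is N = mg cos 33° = 11 × 9.81 × 0.8387 = 90.504 N.
With no friction the net force along the incline is 58.768 N, so a = g sin 33° = 58.768 / 11 = 5.3425 m/s².

5.3 m/s²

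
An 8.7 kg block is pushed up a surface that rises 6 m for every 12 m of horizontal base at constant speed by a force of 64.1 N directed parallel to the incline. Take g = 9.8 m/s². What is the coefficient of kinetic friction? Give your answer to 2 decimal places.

0.34

At constant speed ΣF = 0 along the incline. The applied 64.1 N acts up the slope; the weight component mg sin 26.57° = 38.129 N and kinetic friction μN both act down the slope.
So 64.1 = 38.129 + μ × 76.259, giving μ = (64.1 − 38.129) / 76.259 = 0.3406.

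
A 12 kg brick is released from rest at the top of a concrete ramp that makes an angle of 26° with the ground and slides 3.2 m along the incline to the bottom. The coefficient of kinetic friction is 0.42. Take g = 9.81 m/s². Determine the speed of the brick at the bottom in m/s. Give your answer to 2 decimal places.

1.96 m/s

The weight component along the incline is mg sin 26° = 51.605 N and the normal force is N = mg cos 26° = 105.806 N.
Friction up the slope is f = μN = 0.42 × 105.806 = 44.439 N, so the net downslope force is 51.605 − 44.439 = 7.166 N and a = 7.166 / 12 = 0.5972 m/s².
Starting from rest over a distance of 3.2 m, v² = 2aL = 2 × 0.5972 × 3.2 = 3.8221, so v = 1.9550 m/s.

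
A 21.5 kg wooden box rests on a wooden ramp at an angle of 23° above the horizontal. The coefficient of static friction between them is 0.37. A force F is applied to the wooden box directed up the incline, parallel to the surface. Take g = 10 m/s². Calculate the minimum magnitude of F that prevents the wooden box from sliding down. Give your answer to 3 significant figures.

10.8 N

The normal force is N = mg cos 23° = 197.909 N. With F at its minimum the wooden box is on the verge of sliding down, so static friction is at its maximum μ_s N = 0.37 × 197.909 = 73.226 N and acts up the slope.
Equilibrium along the incline: F + μ_s N = mg sin 23°, so F = 84.007 − 73.226 = 10.781 N.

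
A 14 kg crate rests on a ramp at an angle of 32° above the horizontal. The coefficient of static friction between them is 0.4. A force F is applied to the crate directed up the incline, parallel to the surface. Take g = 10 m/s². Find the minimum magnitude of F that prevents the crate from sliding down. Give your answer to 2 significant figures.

The normal force is N = mg cos 32° = 118.727 N. With F at its minimum the crate is on the verge of sliding down, so static friction is at its maximum μ_s N = 0.4 × 118.727 = 47.491 N and acts up the slope.
Equilibrium along the incline: F + μ_s N = mg sin 32°, so F = 74.189 − 47.491 = 26.698 N.

27 N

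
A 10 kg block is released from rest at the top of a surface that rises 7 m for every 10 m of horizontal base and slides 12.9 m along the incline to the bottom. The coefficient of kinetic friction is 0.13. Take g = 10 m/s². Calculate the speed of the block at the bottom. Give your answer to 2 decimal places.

10.98 m/s

The weight component along the incline is mg sin 34.99° = 57.346 N and the normal force is N = mg cos 34.99° = 81.923 N.
Friction up the slope is f = μN = 0.13 × 81.923 = 10.650 N, so the net downslope force is 57.346 − 10.650 = 46.696 N and a = 46.696 / 10 = 4.6696 m/s².
Starting from rest over a distance of 12.9 m, v² = 2aL = 2 × 4.6696 × 12.9 = 120.4757, so v = 10.9761 m/s.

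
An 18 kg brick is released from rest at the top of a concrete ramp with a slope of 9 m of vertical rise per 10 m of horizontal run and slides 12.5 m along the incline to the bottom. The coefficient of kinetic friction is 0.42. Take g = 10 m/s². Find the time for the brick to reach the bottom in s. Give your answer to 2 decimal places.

The weight component along the incline is mg sin 41.99° = 120.414 N and the normal force is N = mg cos 41.99° = 133.793 N.
Friction up the slope is f = μN = 0.42 × 133.793 = 56.193 N, so the net downslope force is 120.414 − 56.193 = 64.221 N and a = 64.221 / 18 = 3.5678 m/s².
Starting from rest, L = ½at², so t = √(2L/a) = √(2 × 12.5 / 3.5678) = 2.6471 s.

2.65 s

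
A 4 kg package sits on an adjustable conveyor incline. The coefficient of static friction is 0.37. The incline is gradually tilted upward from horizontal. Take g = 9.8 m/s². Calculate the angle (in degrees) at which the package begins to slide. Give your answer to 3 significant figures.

20.3°

At the threshold of sliding, static friction is at its maximum μ_s N and exactly balances the weight component along the incline: mg sin θ = μ_s mg cos θ.
Hence tan θ = μ_s = 0.37, so θ = arctan(0.37) = 20.3045°.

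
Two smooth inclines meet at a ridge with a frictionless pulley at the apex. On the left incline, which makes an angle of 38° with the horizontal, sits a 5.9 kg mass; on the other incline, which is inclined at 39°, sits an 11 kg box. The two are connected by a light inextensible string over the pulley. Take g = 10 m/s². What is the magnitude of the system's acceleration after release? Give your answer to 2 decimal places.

Resolve each weight along its own incline: the 5.9 kg mass has component 5.9 × 10 × sin 38° = 36.324 N down its slope, and the 11 kg mass has 11 × 10 × sin 39° = 69.225 N down its slope.
The 11 kg side's 69.225 N exceeds the other side's 36.324 N, so that mass slides down and the 5.9 kg mass slides up. Taking that direction as positive, Newton's second law for the whole system gives 69.225 − 36.324 = (5.9 + 11) a, so a = 32.901 / 16.9 = 1.9468 m/s².

1.95 m/s²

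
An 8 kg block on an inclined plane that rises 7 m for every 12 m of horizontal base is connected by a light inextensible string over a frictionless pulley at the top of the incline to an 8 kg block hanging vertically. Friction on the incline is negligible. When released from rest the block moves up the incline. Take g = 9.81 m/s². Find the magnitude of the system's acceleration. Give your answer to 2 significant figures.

2.4 m/s²

For the block on the incline: the weight component along the slope is m₁g sin 30.26° = 8 × 9.81 × 0.5039 = 39.546 N and the normal force is N = m₁g cos 30.26° = 67.789 N.
Newton's second law for the block (up-slope positive): T − 39.546 = 8 a. For the hanging block (downward positive): 8 × 9.81 − T = 8 a.
Adding the two equations eliminates T: 38.934 = 16 a, so a = 2.4334 m/s².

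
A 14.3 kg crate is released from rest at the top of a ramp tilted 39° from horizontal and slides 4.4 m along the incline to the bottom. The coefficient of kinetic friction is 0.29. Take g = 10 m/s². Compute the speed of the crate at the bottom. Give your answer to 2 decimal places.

The weight component along the incline is mg sin 39° = 89.993 N and the normal force is N = mg cos 39° = 111.132 N.
Friction up the slope is f = μN = 0.29 × 111.132 = 32.228 N, so the net downslope force is 89.993 − 32.228 = 57.765 N and a = 57.765 / 14.3 = 4.0395 m/s².
Starting from rest over a distance of 4.4 m, v² = 2aL = 2 × 4.0395 × 4.4 = 35.5476, so v = 5.9622 m/s.

5.96 m/s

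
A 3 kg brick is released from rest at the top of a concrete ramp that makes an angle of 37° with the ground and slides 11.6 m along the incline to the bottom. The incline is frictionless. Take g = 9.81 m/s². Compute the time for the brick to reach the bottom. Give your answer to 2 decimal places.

1.98 s

The weight component along the incline is mg sin 37° = 17.711 N and the normal force is N = mg cos 37° = 23.504 N.
With no friction, a = g sin 37° = 5.9038 m/s².
Starting from rest, L = ½at², so t = √(2L/a) = √(2 × 11.6 / 5.9038) = 1.9823 s.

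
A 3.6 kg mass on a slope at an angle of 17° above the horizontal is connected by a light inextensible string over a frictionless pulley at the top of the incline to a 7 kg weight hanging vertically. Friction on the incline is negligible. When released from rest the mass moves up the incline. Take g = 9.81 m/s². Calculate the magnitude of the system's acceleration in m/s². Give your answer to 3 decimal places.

5.504 m/s²

For the mass on the incline: the weight component along the slope is m₁g sin 17° = 3.6 × 9.81 × 0.2924 = 10.326 N and the normal force is N = m₁g cos 17° = 33.773 N.
Newton's second law for the mass (up-slope positive): T − 10.326 = 3.6 a. For the hanging weight (downward positive): 7 × 9.81 − T = 7 a.
Adding the two equations eliminates T: 58.344 = 10.6 a, so a = 5.5042 m/s².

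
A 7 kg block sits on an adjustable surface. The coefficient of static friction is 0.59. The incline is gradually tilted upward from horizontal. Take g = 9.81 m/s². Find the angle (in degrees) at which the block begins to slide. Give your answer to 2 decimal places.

30.54°

At the threshold of sliding, static friction is at its maximum μ_s N and exactly balances the weight component along the incline: mg sin θ = μ_s mg cos θ.
Hence tan θ = μ_s = 0.59, so θ = arctan(0.59) = 30.5406°.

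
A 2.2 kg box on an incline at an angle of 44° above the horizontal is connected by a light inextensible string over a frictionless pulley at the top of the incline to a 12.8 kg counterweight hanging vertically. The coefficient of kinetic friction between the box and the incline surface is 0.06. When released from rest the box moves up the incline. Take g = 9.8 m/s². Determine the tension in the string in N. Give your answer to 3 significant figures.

32.0 N

For the box on the incline: the weight component along the slope is m₁g sin 44° = 2.2 × 9.8 × 0.6947 = 14.978 N and the normal force is N = m₁g cos 44° = 15.509 N.
Kinetic friction opposes the box's motion up the incline: f = μN = 0.06 × 15.509 = 0.931 N acting down the slope.
Newton's second law for the box (up-slope positive): T − 14.978 − 0.931 = 2.2 a. For the hanging counterweight (downward positive): 12.8 × 9.8 − T = 12.8 a.
Adding the two equations eliminates T: 109.531 = 15 a, so a = 7.3021 m/s².
Then from the hanging counterweight's equation, T = 12.8 × (9.8 − 7.3021) = 31.973 N.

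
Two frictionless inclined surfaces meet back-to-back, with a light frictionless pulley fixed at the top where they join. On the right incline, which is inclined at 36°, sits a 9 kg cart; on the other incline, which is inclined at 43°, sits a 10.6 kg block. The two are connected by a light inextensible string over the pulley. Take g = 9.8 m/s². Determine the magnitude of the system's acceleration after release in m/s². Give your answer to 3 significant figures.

0.970 m/s²

Resolve each weight along its own incline: the 9 kg mass has component 9 × 9.8 × sin 36° = 51.843 N down its slope, and the 10.6 kg mass has 10.6 × 9.8 × sin 43° = 70.846 N down its slope.
The 10.6 kg side's 70.846 N exceeds the other side's 51.843 N, so that mass slides down and the 9 kg mass slides up. Taking that direction as positive, Newton's second law for the whole system gives 70.846 − 51.843 = (9 + 10.6) a, so a = 19.003 / 19.6 = 0.9695 m/s².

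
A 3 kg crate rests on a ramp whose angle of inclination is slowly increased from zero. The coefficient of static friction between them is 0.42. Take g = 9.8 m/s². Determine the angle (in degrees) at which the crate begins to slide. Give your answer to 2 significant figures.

23°

At the threshold of sliding, static friction is at its maximum μ_s N and exactly balances the weight component along the incline: mg sin θ = μ_s mg cos θ.
Hence tan θ = μ_s = 0.42, so θ = arctan(0.42) = 22.7824°.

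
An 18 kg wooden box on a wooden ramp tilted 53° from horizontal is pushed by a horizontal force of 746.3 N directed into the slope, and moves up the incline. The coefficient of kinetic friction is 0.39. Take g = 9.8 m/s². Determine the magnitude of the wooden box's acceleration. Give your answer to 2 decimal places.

1.91 m/s²

The horizontal push has components F cos 53° = 746.3 × 0.6018 = 449.123 N up the incline and F sin 53° = 746.3 × 0.7986 = 595.995 N pressing into the surface.
The normal force is therefore N = mg cos 53° + F sin 53° = 106.158 + 595.995 = 702.153 N, and kinetic friction down the slope is μN = 0.39 × 702.153 = 273.840 N.
Along the incline: F cos 53° − mg sin 53° − μN = ma, so 449.123 − 140.873 − 273.840 = 18 a, giving a = 1.9117 m/s².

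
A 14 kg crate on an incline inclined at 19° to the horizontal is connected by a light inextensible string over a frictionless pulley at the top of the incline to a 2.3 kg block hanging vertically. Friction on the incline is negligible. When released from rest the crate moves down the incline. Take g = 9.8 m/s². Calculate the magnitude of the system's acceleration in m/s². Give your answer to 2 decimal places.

For the crate on the incline: the weight component along the slope is m₁g sin 19° = 14 × 9.8 × 0.3256 = 44.672 N and the normal force is N = m₁g cos 19° = 129.725 N.
Newton's second law for the crate (down-slope positive): 44.672 − T = 14 a. For the hanging block (upward positive): T − 2.3 × 9.8 = 2.3 a.
Adding the two equations eliminates T: 22.132 = 16.3 a, so a = 1.3578 m/s².

1.36 m/s²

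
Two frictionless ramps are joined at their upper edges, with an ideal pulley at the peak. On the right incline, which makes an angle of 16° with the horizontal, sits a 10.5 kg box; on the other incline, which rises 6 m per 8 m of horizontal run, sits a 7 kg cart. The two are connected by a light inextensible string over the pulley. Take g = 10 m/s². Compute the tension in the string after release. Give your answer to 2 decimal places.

36.78 N

Resolve each weight along its own incline: the 10.5 kg mass has component 10.5 × 10 × sin 16° = 28.942 N down its slope, and the 7 kg mass has 7 × 10 × sin 36.87° = 42.000 N down its slope.
The 7 kg side's 42.000 N exceeds the other side's 28.942 N, so that mass slides down and the 10.5 kg mass slides up. Taking that direction as positive, Newton's second law for the whole system gives 42.000 − 28.942 = (10.5 + 7) a, so a = 13.058 / 17.5 = 0.7462 m/s².
For the 10.5 kg mass (up-slope positive): T − 28.942 = 10.5 × 0.7462, so T = 36.777 N.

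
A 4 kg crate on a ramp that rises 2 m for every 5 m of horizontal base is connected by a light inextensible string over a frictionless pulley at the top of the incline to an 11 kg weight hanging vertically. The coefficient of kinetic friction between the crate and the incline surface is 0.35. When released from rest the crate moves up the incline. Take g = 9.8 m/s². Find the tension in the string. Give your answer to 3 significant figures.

For the crate on the incline: the weight component along the slope is m₁g sin 21.80° = 4 × 9.8 × 0.3714 = 14.559 N and the normal force is N = m₁g cos 21.80° = 36.396 N.
Kinetic friction opposes the crate's motion up the incline: f = μN = 0.35 × 36.396 = 12.739 N acting down the slope.
Newton's second law for the crate (up-slope positive): T − 14.559 − 12.739 = 4 a. For the hanging weight (downward positive): 11 × 9.8 − T = 11 a.
Adding the two equations eliminates T: 80.502 = 15 a, so a = 5.3668 m/s².
Then from the hanging weight's equation, T = 11 × (9.8 − 5.3668) = 48.765 N.

48.8 N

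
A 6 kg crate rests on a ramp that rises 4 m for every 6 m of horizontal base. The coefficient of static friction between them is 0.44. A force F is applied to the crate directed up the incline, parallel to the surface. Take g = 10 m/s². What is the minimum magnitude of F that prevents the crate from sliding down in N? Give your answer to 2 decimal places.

11.32 N

The normal force is N = mg cos 33.69° = 49.923 N. With F at its minimum the crate is on the verge of sliding down, so static friction is at its maximum μ_s N = 0.44 × 49.923 = 21.966 N and acts up the slope.
Equilibrium along the incline: F + μ_s N = mg sin 33.69°, so F = 33.282 − 21.966 = 11.316 N.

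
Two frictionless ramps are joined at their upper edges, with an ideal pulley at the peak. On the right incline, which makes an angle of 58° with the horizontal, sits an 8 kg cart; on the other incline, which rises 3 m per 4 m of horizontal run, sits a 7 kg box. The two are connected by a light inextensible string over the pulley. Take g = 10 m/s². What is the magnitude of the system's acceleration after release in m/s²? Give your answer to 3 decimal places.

Resolve each weight along its own incline: the 8 kg mass has component 8 × 10 × sin 58° = 67.844 N down its slope, and the 7 kg mass has 7 × 10 × sin 36.87° = 42.000 N down its slope.
The 8 kg side's 67.844 N exceeds the other side's 42.000 N, so that mass slides down and the 7 kg mass slides up. Taking that direction as positive, Newton's second law for the whole system gives 67.844 − 42.000 = (8 + 7) a, so a = 25.844 / 15 = 1.7229 m/s².

1.723 m/s²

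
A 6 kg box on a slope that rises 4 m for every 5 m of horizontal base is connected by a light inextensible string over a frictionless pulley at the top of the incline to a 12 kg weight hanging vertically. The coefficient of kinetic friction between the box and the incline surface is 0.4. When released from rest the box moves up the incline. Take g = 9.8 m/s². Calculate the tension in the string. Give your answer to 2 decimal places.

75.93 N

For the box on the incline: the weight component along the slope is m₁g sin 38.66° = 6 × 9.8 × 0.6247 = 36.732 N and the normal force is N = m₁g cos 38.66° = 45.915 N.
Kinetic friction opposes the box's motion up the incline: f = μN = 0.4 × 45.915 = 18.366 N acting down the slope.
Newton's second law for the box (up-slope positive): T − 36.732 − 18.366 = 6 a. For the hanging weight (downward positive): 12 × 9.8 − T = 12 a.
Adding the two equations eliminates T: 62.502 = 18 a, so a = 3.4723 m/s².
Then from the hanging weight's equation, T = 12 × (9.8 − 3.4723) = 75.932 N.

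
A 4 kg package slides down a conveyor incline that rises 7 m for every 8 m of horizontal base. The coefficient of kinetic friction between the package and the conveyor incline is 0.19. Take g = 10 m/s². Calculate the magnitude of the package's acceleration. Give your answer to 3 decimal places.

Resolving the weight along the incline: the component pulling the package down the slope is mg sin 41.19° = 4 × 10 × 0.6585 = 26.340 N, and the normal force is N = mg cos 41.19° = 4 × 10 × 0.7526 = 30.104 N.
Kinetic friction acts up the slope with magnitude f = μN = 0.19 × 30.104 = 5.720 N.
Net force along the incline is 26.340 − 5.720 = 20.620 N, so a = 20.620 / 4 = 5.1550 m/s².

5.155 m/s²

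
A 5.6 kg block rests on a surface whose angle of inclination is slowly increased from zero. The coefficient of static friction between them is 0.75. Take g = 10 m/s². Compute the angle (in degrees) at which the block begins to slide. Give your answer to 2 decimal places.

At the threshold of sliding, static friction is at its maximum μ_s N and exactly balances the weight component along the incline: mg sin θ = μ_s mg cos θ.
Hence tan θ = μ_s = 0.75, so θ = arctan(0.75) = 36.8699°.

36.87°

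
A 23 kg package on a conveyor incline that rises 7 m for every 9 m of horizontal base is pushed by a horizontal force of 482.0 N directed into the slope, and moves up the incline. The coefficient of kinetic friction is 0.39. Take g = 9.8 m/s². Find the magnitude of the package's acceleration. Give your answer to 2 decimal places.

2.49 m/s²

The horizontal push has components F cos 37.87° = 482.0 × 0.7894 = 380.491 N up the incline and F sin 37.87° = 482.0 × 0.6139 = 295.900 N pressing into the surface.
The normal force is therefore N = mg cos 37.87° + F sin 37.87° = 177.931 + 295.900 = 473.831 N, and kinetic friction down the slope is μN = 0.39 × 473.831 = 184.794 N.
Along the incline: F cos 37.87° − mg sin 37.87° − μN = ma, so 380.491 − 138.373 − 184.794 = 23 a, giving a = 2.4923 m/s².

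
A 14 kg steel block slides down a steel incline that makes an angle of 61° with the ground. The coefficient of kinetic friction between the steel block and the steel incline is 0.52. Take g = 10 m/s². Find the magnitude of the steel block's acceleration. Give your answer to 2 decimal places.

Resolving the weight along the incline: the component pulling the steel block down the slope is mg sin 61° = 14 × 10 × 0.8746 = 122.444 N, and the normal force is N = mg cos 61° = 14 × 10 × 0.4848 = 67.872 N.
Kinetic friction acts up the slope with magnitude f = μN = 0.52 × 67.872 = 35.293 N.
Net force along the incline is 122.444 − 35.293 = 87.151 N, so a = 87.151 / 14 = 6.2251 m/s².

6.23 m/s²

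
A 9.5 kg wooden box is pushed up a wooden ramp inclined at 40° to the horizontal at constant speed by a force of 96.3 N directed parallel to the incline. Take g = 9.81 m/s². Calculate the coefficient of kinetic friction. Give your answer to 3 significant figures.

0.510

At constant speed ΣF = 0 along the incline. The applied 96.3 N acts up the slope; the weight component mg sin 40° = 59.905 N and kinetic friction μN both act down the slope.
So 96.3 = 59.905 + μ × 71.392, giving μ = (96.3 − 59.905) / 71.392 = 0.5098.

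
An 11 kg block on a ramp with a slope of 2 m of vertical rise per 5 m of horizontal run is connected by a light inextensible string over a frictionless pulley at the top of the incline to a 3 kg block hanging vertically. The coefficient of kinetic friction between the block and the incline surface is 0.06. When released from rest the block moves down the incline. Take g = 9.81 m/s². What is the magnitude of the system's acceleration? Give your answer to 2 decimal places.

For the block on the incline: the weight component along the slope is m₁g sin 21.80° = 11 × 9.81 × 0.3714 = 40.078 N and the normal force is N = m₁g cos 21.80° = 100.192 N.
Kinetic friction opposes the block's motion down the incline: f = μN = 0.06 × 100.192 = 6.012 N acting up the slope.
Newton's second law for the block (down-slope positive): 40.078 − 6.012 − T = 11 a. For the hanging block (upward positive): T − 3 × 9.81 = 3 a.
Adding the two equations eliminates T: 4.636 = 14 a, so a = 0.3311 m/s².

0.33 m/s²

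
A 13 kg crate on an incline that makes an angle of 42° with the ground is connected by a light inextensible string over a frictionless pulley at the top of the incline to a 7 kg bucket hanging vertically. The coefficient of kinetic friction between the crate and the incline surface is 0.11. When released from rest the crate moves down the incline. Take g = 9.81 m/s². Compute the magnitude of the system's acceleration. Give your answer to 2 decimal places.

For the crate on the incline: the weight component along the slope is m₁g sin 42° = 13 × 9.81 × 0.6691 = 85.330 N and the normal force is N = m₁g cos 42° = 94.773 N.
Kinetic friction opposes the crate's motion down the incline: f = μN = 0.11 × 94.773 = 10.425 N acting up the slope.
Newton's second law for the crate (down-slope positive): 85.330 − 10.425 − T = 13 a. For the hanging bucket (upward positive): T − 7 × 9.81 = 7 a.
Adding the two equations eliminates T: 6.235 = 20 a, so a = 0.3118 m/s².

0.31 m/s²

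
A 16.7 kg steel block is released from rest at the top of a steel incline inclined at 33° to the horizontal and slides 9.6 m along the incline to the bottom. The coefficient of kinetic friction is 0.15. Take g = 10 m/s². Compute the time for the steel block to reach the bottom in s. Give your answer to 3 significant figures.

2.14 s

The weight component along the incline is mg sin 33° = 90.955 N and the normal force is N = mg cos 33° = 140.058 N.
Friction up the slope is f = μN = 0.15 × 140.058 = 21.009 N, so the net downslope force is 90.955 − 21.009 = 69.946 N and a = 69.946 / 16.7 = 4.1884 m/s².
Starting from rest, L = ½at², so t = √(2L/a) = √(2 × 9.6 / 4.1884) = 2.1410 s.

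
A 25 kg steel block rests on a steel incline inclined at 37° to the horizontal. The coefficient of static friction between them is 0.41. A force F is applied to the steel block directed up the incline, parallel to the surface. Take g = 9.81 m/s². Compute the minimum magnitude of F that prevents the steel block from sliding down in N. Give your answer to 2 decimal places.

67.29 N

The normal force is N = mg cos 37° = 195.865 N. With F at its minimum the steel block is on the verge of sliding down, so static friction is at its maximum μ_s N = 0.41 × 195.865 = 80.305 N and acts up the slope.
Equilibrium along the incline: F + μ_s N = mg sin 37°, so F = 147.595 − 80.305 = 67.290 N.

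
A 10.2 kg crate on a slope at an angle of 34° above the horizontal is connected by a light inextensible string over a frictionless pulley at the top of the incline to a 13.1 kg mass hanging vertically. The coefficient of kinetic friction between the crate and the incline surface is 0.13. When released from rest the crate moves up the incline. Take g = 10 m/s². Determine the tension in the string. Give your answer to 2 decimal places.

For the crate on the incline: the weight component along the slope is m₁g sin 34° = 10.2 × 10 × 0.5592 = 57.038 N and the normal force is N = m₁g cos 34° = 84.562 N.
Kinetic friction opposes the crate's motion up the incline: f = μN = 0.13 × 84.562 = 10.993 N acting down the slope.
Newton's second law for the crate (up-slope positive): T − 57.038 − 10.993 = 10.2 a. For the hanging mass (downward positive): 13.1 × 10 − T = 13.1 a.
Adding the two equations eliminates T: 62.969 = 23.3 a, so a = 2.7025 m/s².
Then from the hanging mass's equation, T = 13.1 × (10 − 2.7025) = 95.597 N.

95.60 N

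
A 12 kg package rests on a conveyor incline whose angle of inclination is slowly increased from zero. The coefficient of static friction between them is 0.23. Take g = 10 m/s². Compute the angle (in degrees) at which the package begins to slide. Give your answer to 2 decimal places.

At the threshold of sliding, static friction is at its maximum μ_s N and exactly balances the weight component along the incline: mg sin θ = μ_s mg cos θ.
Hence tan θ = μ_s = 0.23, so θ = arctan(0.23) = 12.9528°.

12.95°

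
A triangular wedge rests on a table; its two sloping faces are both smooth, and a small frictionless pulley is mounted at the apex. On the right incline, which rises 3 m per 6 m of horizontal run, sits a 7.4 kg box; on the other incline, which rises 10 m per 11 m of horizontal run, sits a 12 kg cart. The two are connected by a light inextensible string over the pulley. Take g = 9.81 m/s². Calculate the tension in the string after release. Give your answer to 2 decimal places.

Resolve each weight along its own incline: the 7.4 kg mass has component 7.4 × 9.81 × sin 26.57° = 32.465 N down its slope, and the 12 kg mass has 12 × 9.81 × sin 42.27° = 79.187 N down its slope.
The 12 kg side's 79.187 N exceeds the other side's 32.465 N, so that mass slides down and the 7.4 kg mass slides up. Taking that direction as positive, Newton's second law for the whole system gives 79.187 − 32.465 = (7.4 + 12) a, so a = 46.722 / 19.4 = 2.4084 m/s².
For the 7.4 kg mass (up-slope positive): T − 32.465 = 7.4 × 2.4084, so T = 50.287 N.

50.29 N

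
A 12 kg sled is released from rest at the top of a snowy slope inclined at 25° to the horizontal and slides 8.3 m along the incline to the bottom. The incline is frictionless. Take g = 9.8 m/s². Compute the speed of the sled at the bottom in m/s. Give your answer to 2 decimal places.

8.29 m/s

The weight component along the incline is mg sin 25° = 49.700 N and the normal force is N = mg cos 25° = 106.582 N.
With no friction, a = g sin 25° = 4.1417 m/s².
Starting from rest over a distance of 8.3 m, v² = 2aL = 2 × 4.1417 × 8.3 = 68.7522, so v = 8.2917 m/s.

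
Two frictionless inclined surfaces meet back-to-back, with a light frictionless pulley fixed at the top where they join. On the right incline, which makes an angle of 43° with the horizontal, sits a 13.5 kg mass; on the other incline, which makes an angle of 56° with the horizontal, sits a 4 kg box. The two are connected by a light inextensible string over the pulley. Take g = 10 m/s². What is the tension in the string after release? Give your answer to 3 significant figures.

Resolve each weight along its own incline: the 13.5 kg mass has component 13.5 × 10 × sin 43° = 92.070 N down its slope, and the 4 kg mass has 4 × 10 × sin 56° = 33.162 N down its slope.
The 13.5 kg side's 92.070 N exceeds the other side's 33.162 N, so that mass slides down and the 4 kg mass slides up. Taking that direction as positive, Newton's second law for the whole system gives 92.070 − 33.162 = (13.5 + 4) a, so a = 58.908 / 17.5 = 3.3662 m/s².
For the 4 kg mass (up-slope positive): T − 33.162 = 4 × 3.3662, so T = 46.627 N.

46.6 N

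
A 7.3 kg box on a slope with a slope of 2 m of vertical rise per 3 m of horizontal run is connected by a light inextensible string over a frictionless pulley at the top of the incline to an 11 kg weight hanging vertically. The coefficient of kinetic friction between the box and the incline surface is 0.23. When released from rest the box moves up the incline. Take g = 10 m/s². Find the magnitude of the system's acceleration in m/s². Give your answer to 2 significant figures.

For the box on the incline: the weight component along the slope is m₁g sin 33.69° = 7.3 × 10 × 0.5547 = 40.493 N and the normal force is N = m₁g cos 33.69° = 60.740 N.
Kinetic friction opposes the box's motion up the incline: f = μN = 0.23 × 60.740 = 13.970 N acting down the slope.
Newton's second law for the box (up-slope positive): T − 40.493 − 13.970 = 7.3 a. For the hanging weight (downward positive): 11 × 10 − T = 11 a.
Adding the two equations eliminates T: 55.537 = 18.3 a, so a = 3.0348 m/s².

3.0 m/s²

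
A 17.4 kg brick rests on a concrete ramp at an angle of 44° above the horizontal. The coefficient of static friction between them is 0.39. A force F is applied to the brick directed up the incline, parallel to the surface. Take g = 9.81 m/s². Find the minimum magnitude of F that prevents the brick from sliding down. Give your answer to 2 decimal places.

The normal force is N = mg cos 44° = 122.787 N. With F at its minimum the brick is on the verge of sliding down, so static friction is at its maximum μ_s N = 0.39 × 122.787 = 47.887 N and acts up the slope.
Equilibrium along the incline: F + μ_s N = mg sin 44°, so F = 118.574 − 47.887 = 70.687 N.

70.69 N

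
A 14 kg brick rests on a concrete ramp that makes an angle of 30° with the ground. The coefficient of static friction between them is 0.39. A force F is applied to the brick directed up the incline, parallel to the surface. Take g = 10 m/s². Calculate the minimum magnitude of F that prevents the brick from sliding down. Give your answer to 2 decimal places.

The normal force is N = mg cos 30° = 121.244 N. With F at its minimum the brick is on the verge of sliding down, so static friction is at its maximum μ_s N = 0.39 × 121.244 = 47.285 N and acts up the slope.
Equilibrium along the incline: F + μ_s N = mg sin 30°, so F = 70.000 − 47.285 = 22.715 N.

22.72 N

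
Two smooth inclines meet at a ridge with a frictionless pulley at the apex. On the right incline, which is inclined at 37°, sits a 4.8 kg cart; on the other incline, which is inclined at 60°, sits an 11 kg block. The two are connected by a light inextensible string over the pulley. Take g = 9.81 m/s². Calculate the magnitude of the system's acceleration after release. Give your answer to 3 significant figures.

4.12 m/s²

Resolve each weight along its own incline: the 4.8 kg mass has component 4.8 × 9.81 × sin 37° = 28.338 N down its slope, and the 11 kg mass has 11 × 9.81 × sin 60° = 93.453 N down its slope.
The 11 kg side's 93.453 N exceeds the other side's 28.338 N, so that mass slides down and the 4.8 kg mass slides up. Taking that direction as positive, Newton's second law for the whole system gives 93.453 − 28.338 = (4.8 + 11) a, so a = 65.115 / 15.8 = 4.1212 m/s².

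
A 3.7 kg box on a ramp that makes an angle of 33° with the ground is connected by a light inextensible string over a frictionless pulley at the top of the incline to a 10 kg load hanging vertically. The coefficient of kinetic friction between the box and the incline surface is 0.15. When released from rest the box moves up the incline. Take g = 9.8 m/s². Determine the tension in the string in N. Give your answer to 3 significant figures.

For the box on the incline: the weight component along the slope is m₁g sin 33° = 3.7 × 9.8 × 0.5446 = 19.747 N and the normal force is N = m₁g cos 33° = 30.410 N.
Kinetic friction opposes the box's motion up the incline: f = μN = 0.15 × 30.410 = 4.561 N acting down the slope.
Newton's second law for the box (up-slope positive): T − 19.747 − 4.561 = 3.7 a. For the hanging load (downward positive): 10 × 9.8 − T = 10 a.
Adding the two equations eliminates T: 73.692 = 13.7 a, so a = 5.3790 m/s².
Then from the hanging load's equation, T = 10 × (9.8 − 5.3790) = 44.210 N.

44.2 N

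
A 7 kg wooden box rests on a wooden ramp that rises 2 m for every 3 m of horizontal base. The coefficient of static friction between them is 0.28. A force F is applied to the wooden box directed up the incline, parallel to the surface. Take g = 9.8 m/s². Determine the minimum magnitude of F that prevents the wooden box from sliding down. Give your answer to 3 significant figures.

22.1 N

The normal force is N = mg cos 33.69° = 57.079 N. With F at its minimum the wooden box is on the verge of sliding down, so static friction is at its maximum μ_s N = 0.28 × 57.079 = 15.982 N and acts up the slope.
Equilibrium along the incline: F + μ_s N = mg sin 33.69°, so F = 38.052 − 15.982 = 22.070 N.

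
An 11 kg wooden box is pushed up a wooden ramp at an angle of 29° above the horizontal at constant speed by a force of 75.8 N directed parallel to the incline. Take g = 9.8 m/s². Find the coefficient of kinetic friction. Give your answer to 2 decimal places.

At constant speed ΣF = 0 along the incline. The applied 75.8 N acts up the slope; the weight component mg sin 29° = 52.262 N and kinetic friction μN both act down the slope.
So 75.8 = 52.262 + μ × 94.284, giving μ = (75.8 − 52.262) / 94.284 = 0.2496.

0.25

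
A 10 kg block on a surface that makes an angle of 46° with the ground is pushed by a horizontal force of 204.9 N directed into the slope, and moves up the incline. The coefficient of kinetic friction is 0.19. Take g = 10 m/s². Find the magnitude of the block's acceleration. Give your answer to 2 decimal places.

The horizontal push has components F cos 46° = 204.9 × 0.6947 = 142.344 N up the incline and F sin 46° = 204.9 × 0.7193 = 147.385 N pressing into the surface.
The normal force is therefore N = mg cos 46° + F sin 46° = 69.470 + 147.385 = 216.855 N, and kinetic friction down the slope is μN = 0.19 × 216.855 = 41.202 N.
Along the incline: F cos 46° − mg sin 46° − μN = ma, so 142.344 − 71.930 − 41.202 = 10 a, giving a = 2.9212 m/s².

2.92 m/s²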